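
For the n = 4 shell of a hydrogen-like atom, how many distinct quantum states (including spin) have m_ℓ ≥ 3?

Go through ℓ = 0, …, 3 (the values permitted for n = 4).
Per ℓ-value: ℓ=3 → 1.
Orbitals: 1. Each orbital carries two spin states, so 1 × 2 = 2 states.

2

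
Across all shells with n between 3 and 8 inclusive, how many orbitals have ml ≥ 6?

4

For each n in the range, tally the orbitals obeying ml ≥ 6:
n=7 → 1; n=8 → 3.
Total orbitals: 1 + 3 = 4.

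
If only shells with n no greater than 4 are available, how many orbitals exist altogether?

30

Total orbitals = 1² + 2² + 3² + 4² = 30.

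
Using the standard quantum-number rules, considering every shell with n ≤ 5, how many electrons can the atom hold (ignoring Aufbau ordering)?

110

Total orbitals = 1² + 2² + 3² + 4² + 5² = 55. Doubling for spin gives 110 electrons.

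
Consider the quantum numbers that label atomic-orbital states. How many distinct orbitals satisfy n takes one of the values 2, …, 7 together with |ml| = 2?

Per-shell orbital counts meeting the constraint:
n=3 → 2; n=4 → 4; n=5 → 6; n=6 → 8; n=7 → 10.
Total orbitals: 2 + 4 + 6 + 8 + 10 = 30.

30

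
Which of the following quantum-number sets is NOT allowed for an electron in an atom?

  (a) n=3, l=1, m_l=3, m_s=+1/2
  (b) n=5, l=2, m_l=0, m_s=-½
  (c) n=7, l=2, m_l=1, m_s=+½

(a)

(a) has |m_l| = 3 > l = 1, violating −l ≤ m_l ≤ l.
The remaining sets (b), (c) satisfy all four rules.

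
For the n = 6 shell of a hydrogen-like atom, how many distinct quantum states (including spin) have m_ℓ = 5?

For n = 6, ℓ ranges over 0 … 5.
Per ℓ-value: ℓ=5 → 1.
Orbitals: 1. Each orbital carries two spin states, so 1 × 2 = 2 states.

2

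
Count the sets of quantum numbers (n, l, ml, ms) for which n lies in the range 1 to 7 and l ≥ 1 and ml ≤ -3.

Per-shell orbital counts meeting the constraint:
n=4 → 1; n=5 → 3; n=6 → 6; n=7 → 10.
Orbitals: 1 + 3 + 6 + 10 = 20. Including both spin states (ms = ±1/2) gives 2 × 20 = 40 states.

40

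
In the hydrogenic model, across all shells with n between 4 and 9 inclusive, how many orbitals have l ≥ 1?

Treat each shell separately and count matching orbitals:
n=4 → 15; n=5 → 24; n=6 → 35; n=7 → 48; n=8 → 63; n=9 → 80.
Total orbitals: 15 + 24 + 35 + 48 + 63 + 80 = 265.

265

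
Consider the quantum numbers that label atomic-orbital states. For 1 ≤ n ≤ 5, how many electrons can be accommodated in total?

110

Total orbitals = 1² + 2² + 3² + 4² + 5² = 55. Doubling for spin gives 110 electrons.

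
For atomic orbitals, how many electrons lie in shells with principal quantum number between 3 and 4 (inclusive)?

Shell n has n² orbitals: 3²=9 + 4²=16 = 25 orbitals.
Two spin states per orbital: 2 × 25 = 50 electrons.

50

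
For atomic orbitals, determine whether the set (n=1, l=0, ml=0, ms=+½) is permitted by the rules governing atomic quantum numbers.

n = 1 is a positive integer. l = 0 satisfies 0 ≤ l ≤ n−1 = 0. ml = 0 lies in the range −l … +l (here 0). ms = +1/2 is one of ±1/2.
All four constraints are satisfied.

Yes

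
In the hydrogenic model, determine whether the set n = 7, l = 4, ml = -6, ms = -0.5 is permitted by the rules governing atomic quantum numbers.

The magnetic quantum number must satisfy −l ≤ ml ≤ l. With l = 4, ml can only be -4, -3, -2, -1, 0, 1, 2, 3, 4, so ml = -6 is forbidden.

No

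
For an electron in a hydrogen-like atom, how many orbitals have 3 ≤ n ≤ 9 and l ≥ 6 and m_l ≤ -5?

16

Per-shell orbital counts meeting the constraint:
n=7 → 2; n=8 → 5; n=9 → 9.
Total orbitals: 2 + 5 + 9 = 16.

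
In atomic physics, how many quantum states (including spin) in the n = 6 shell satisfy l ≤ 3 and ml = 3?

For n = 6, l ranges over 0 … 5.
Per l-value: l=3 → 1.
Orbitals: 1. Each orbital carries two spin states, so 1 × 2 = 2 states.

2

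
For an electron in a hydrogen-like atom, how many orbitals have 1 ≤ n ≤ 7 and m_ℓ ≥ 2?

Per-shell orbital counts meeting the constraint:
n=3 → 1; n=4 → 3; n=5 → 6; n=6 → 10; n=7 → 15.
Total orbitals: 1 + 3 + 6 + 10 + 15 = 35.

35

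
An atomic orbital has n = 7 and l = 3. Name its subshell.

7f

l = 3 corresponds to the letter 'f', so the subshell is 7f.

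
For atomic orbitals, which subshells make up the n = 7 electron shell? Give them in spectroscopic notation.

For n = 7, ℓ runs from 0 to 6. In spectroscopic notation ℓ = 0,1,2,… ↔ s,p,d,f,g,h,i, so the subshells are 7s, 7p, 7d, 7f, 7g, 7h, 7i.

7s, 7p, 7d, 7f, 7g, 7h, 7i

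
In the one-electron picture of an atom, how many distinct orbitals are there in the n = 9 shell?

The n = 9 shell contains n² = 9² = 81 orbitals.

81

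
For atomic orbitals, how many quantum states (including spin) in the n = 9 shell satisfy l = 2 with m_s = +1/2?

5

The n = 9 shell has l = 0 through 8; check each.
Contributions: l=2 → 5.
Orbitals: 5. With m_s fixed to a single value there is one state per orbital, giving 5 states.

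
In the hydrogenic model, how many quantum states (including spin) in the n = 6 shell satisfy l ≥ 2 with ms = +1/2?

With n = 6 the allowed l are 0, 1, …, 5.
Contributions: l=2 → 5; l=3 → 7; l=4 → 9; l=5 → 11.
Orbitals: 5 + 7 + 9 + 11 = 32. With ms fixed to a single value there is one state per orbital, giving 32 states.

32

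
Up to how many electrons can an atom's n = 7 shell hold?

A shell holds 2n² electrons: 2 × 7² = 2 × 49 = 98.

98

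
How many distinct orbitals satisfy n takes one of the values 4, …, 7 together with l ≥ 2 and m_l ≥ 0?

62

Treat each shell separately and count matching orbitals:
n=4 → 7; n=5 → 12; n=6 → 18; n=7 → 25.
Total orbitals: 7 + 12 + 18 + 25 = 62.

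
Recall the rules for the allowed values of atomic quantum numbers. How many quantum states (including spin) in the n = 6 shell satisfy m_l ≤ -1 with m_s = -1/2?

For n = 6, l ranges over 0 … 5.
The (l, m_l) pairs meeting m_l ≤ -1 give: l=1 → 1; l=2 → 2; l=3 → 3; l=4 → 4; l=5 → 5.
Orbitals: 1 + 2 + 3 + 4 + 5 = 15. With m_s fixed to a single value there is one state per orbital, giving 15 states.

15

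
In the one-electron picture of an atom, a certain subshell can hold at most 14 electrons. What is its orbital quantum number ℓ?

ℓ = 3 (f)

2(2ℓ+1) = 14 ⇒ 2ℓ+1 = 7 ⇒ ℓ = 3.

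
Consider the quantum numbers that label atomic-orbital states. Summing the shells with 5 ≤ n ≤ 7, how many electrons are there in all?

220

Shell n has n² orbitals: 5²=25 + 6²=36 + 7²=49 = 110 orbitals.
Two spin states per orbital: 2 × 110 = 220 electrons.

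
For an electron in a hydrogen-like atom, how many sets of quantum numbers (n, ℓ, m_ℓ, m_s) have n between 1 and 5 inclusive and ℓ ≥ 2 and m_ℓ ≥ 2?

20

For each n in the range, tally the orbitals obeying ℓ ≥ 2 and m_ℓ ≥ 2:
n=3 → 1; n=4 → 3; n=5 → 6.
Orbitals: 1 + 3 + 6 = 10. Including both spin states (m_s = ±1/2) gives 2 × 10 = 20 states.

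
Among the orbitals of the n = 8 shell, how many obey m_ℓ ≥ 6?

3

For n = 8, ℓ ranges over 0 … 7.
The (ℓ, m_ℓ) pairs meeting m_ℓ ≥ 6 give: ℓ=6 → 1; ℓ=7 → 2.
Total orbitals: 1 + 2 = 3.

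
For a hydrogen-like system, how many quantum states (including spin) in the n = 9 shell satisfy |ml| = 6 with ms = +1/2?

6

Go through l = 0, …, 8 (the values permitted for n = 9).
Contributions: l=6 → 2; l=7 → 2; l=8 → 2.
Orbitals: 2 + 2 + 2 = 6. With ms fixed to a single value there is one state per orbital, giving 6 states.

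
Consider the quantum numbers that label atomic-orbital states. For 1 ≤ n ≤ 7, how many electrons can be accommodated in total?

Total orbitals = 1² + 2² + 3² + 4² + 5² + 6² + 7² = 140. Doubling for spin gives 280 electrons.

280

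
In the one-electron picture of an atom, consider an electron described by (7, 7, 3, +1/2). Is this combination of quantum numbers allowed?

No

The orbital quantum number must satisfy 0 ≤ l ≤ n−1. With n = 7 the allowed l values are 0, 1, 2, 3, 4, 5, 6, so l = 7 is out of range.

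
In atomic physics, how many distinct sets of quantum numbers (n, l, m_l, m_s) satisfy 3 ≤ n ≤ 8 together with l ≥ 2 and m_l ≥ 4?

Go shell by shell, enumerating (l, m_l) with l ≥ 2 and m_l ≥ 4:
n=5 → 1; n=6 → 3; n=7 → 6; n=8 → 10.
Orbitals: 1 + 3 + 6 + 10 = 20. Including both spin states (m_s = ±1/2) gives 2 × 20 = 40 states.

40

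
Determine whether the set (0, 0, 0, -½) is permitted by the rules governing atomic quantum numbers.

No

The principal quantum number must be a positive integer (n ≥ 1), but here n = 0.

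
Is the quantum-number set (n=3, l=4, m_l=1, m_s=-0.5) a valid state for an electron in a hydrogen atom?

The orbital quantum number must satisfy 0 ≤ l ≤ n−1. With n = 3 the allowed l values are 0, 1, 2, so l = 4 is out of range.

No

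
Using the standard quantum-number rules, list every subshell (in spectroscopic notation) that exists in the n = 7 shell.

7s, 7p, 7d, 7f, 7g, 7h, 7i

For n = 7, l runs from 0 to 6. In spectroscopic notation l = 0,1,2,… ↔ s,p,d,f,g,h,i, so the subshells are 7s, 7p, 7d, 7f, 7g, 7h, 7i.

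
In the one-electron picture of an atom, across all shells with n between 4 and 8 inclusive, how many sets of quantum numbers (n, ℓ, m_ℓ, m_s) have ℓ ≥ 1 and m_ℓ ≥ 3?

Per-shell orbital counts meeting the constraint:
n=4 → 1; n=5 → 3; n=6 → 6; n=7 → 10; n=8 → 15.
Orbitals: 1 + 3 + 6 + 10 + 15 = 35. Including both spin states (m_s = ±1/2) gives 2 × 35 = 70 states.

70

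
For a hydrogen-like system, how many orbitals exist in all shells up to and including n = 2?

Total orbitals = 1² + 2² = 5.

5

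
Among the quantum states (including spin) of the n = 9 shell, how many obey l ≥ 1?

Go through l = 0, …, 8 (the values permitted for n = 9).
The (l, m_l) pairs meeting l ≥ 1 give: l=1 → 3; l=2 → 5; l=3 → 7; l=4 → 9; l=5 → 11; l=6 → 13; l=7 → 15; l=8 → 17.
Orbitals: 3 + 5 + 7 + 9 + 11 + 13 + 15 + 17 = 80. Each orbital carries two spin states, so 80 × 2 = 160 states.

160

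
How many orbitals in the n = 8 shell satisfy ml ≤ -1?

28

The (l, ml) pairs meeting ml ≤ -1 give: l=1 → 1; l=2 → 2; l=3 → 3; l=4 → 4; l=5 → 5; l=6 → 6; l=7 → 7.
Total orbitals: 1 + 2 + 3 + 4 + 5 + 6 + 7 = 28.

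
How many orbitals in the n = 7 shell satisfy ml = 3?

With n = 7 the allowed l are 0, 1, …, 6.
Per l-value: l=3 → 1; l=4 → 1; l=5 → 1; l=6 → 1.
Total orbitals: 1 + 1 + 1 + 1 = 4.

4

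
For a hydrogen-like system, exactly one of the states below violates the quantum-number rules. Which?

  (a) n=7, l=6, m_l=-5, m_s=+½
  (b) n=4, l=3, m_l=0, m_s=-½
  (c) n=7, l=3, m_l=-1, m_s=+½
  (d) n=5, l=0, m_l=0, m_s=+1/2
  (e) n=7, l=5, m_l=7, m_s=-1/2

(e) has |m_l| = 7 > l = 5, violating −l ≤ m_l ≤ l.
The remaining sets (a), (b), (c), (d) satisfy all four rules.

(e)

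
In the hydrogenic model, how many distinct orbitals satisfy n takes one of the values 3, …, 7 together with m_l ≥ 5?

4

Work shell by shell — for each n, count the (l, m_l) pairs that satisfy m_l ≥ 5:
n=6 → 1; n=7 → 3.
Total orbitals: 1 + 3 = 4.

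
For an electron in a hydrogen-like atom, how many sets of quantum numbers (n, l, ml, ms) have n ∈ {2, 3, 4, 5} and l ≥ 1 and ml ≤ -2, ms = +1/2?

10

Go shell by shell, enumerating (l, ml) with l ≥ 1 and ml ≤ -2:
n=3 → 1; n=4 → 3; n=5 → 6.
Orbitals: 1 + 3 + 6 = 10. With ms fixed to +1/2 there is one state per orbital, so 10 states.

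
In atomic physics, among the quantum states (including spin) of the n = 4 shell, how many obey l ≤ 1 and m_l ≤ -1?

With n = 4 the allowed l are 0, 1, …, 3.
The (l, m_l) pairs meeting l ≤ 1 and m_l ≤ -1 give: l=1 → 1.
Orbitals: 1. Each orbital carries two spin states, so 1 × 2 = 2 states.

2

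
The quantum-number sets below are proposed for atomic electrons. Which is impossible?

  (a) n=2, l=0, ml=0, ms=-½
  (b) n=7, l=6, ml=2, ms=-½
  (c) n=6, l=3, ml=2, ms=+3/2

(c) has ms = +3/2, but an electron's spin must be ±1/2.
The remaining sets (a), (b) satisfy all four rules.

(c)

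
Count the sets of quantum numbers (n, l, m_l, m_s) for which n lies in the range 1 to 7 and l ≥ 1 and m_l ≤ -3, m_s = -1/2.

Work shell by shell — for each n, count the (l, m_l) pairs that satisfy l ≥ 1 and m_l ≤ -3:
n=4 → 1; n=5 → 3; n=6 → 6; n=7 → 10.
Orbitals: 1 + 3 + 6 + 10 = 20. With m_s fixed to -1/2 there is one state per orbital, so 20 states.

20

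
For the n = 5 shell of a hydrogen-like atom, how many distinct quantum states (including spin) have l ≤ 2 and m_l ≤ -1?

With n = 5 the allowed l are 0, 1, …, 4.
The (l, m_l) pairs meeting l ≤ 2 and m_l ≤ -1 give: l=1 → 1; l=2 → 2.
Orbitals: 1 + 2 = 3. Each orbital carries two spin states, so 3 × 2 = 6 states.

6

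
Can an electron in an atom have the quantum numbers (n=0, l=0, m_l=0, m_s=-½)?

Not allowed

The principal quantum number must be a positive integer (n ≥ 1), but here n = 0.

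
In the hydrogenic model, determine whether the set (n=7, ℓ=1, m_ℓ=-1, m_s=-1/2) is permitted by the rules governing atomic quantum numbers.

Allowed

n = 7 is a positive integer. ℓ = 1 satisfies 0 ≤ ℓ ≤ n−1 = 6. m_ℓ = -1 lies in the range −ℓ … +ℓ (here −1 … 1). m_s = -1/2 is one of ±1/2.
All four constraints are satisfied.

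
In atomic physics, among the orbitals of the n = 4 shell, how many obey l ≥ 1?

Contributions: l=1 → 3; l=2 → 5; l=3 → 7.
Total orbitals: 3 + 5 + 7 = 15.

15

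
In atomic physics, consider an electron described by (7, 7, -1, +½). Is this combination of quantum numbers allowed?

The orbital quantum number must satisfy 0 ≤ ℓ ≤ n−1. With n = 7 the allowed ℓ values are 0, 1, 2, 3, 4, 5, 6, so ℓ = 7 is out of range.

No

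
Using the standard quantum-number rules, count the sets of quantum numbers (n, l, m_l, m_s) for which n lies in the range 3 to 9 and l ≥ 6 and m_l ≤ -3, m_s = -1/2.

Per-shell orbital counts meeting the constraint:
n=7 → 4; n=8 → 9; n=9 → 15.
Orbitals: 4 + 9 + 15 = 28. With m_s fixed to -1/2 there is one state per orbital, so 28 states.

28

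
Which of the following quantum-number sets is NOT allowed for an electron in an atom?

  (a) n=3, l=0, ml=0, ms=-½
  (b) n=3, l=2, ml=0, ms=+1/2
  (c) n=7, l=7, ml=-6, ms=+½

(c) has l = 7 ≥ n = 7, violating 0 ≤ l ≤ n−1.
The remaining sets (a), (b) satisfy all four rules.

(c)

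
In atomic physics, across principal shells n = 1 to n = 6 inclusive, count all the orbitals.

Shell n has n² orbitals: 1²=1 + 2²=4 + 3²=9 + 4²=16 + 5²=25 + 6²=36 = 91 orbitals.

91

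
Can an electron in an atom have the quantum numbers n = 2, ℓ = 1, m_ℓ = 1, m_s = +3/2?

Not allowed

The spin quantum number for an electron can only be m_s = +1/2 or −1/2; m_s = +3/2 is not one of those.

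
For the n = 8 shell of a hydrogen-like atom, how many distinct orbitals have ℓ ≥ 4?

48

The (ℓ, m_ℓ) pairs meeting ℓ ≥ 4 give: ℓ=4 → 9; ℓ=5 → 11; ℓ=6 → 13; ℓ=7 → 15.
Total orbitals: 9 + 11 + 13 + 15 = 48.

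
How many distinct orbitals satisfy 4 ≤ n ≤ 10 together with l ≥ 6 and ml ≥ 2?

Count contributing orbitals for each principal shell:
n=7 → 5; n=8 → 11; n=9 → 18; n=10 → 26.
Total orbitals: 5 + 11 + 18 + 26 = 60.

60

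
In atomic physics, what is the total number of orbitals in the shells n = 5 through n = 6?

61

Shell n has n² orbitals: 5²=25 + 6²=36 = 61 orbitals.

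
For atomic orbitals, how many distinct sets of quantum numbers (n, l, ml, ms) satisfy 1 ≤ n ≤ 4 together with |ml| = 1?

24

Work shell by shell — for each n, count the (l, ml) pairs that satisfy |ml| = 1:
n=2 → 2; n=3 → 4; n=4 → 6.
Orbitals: 2 + 4 + 6 = 12. Including both spin states (ms = ±1/2) gives 2 × 12 = 24 states.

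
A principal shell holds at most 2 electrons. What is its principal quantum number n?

n = 1

2n² = 2 ⇒ n² = 1 ⇒ n = 1.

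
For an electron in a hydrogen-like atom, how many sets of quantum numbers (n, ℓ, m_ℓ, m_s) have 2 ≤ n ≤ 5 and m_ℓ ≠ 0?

80

Per-shell orbital counts meeting the constraint:
n=2 → 2; n=3 → 6; n=4 → 12; n=5 → 20.
Orbitals: 2 + 6 + 12 + 20 = 40. Including both spin states (m_s = ±1/2) gives 2 × 40 = 80 states.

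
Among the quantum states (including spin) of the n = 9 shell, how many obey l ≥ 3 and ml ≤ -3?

42

Orbitals with l ≥ 3 and ml ≤ -3, by l: l=3 → 1; l=4 → 2; l=5 → 3; l=6 → 4; l=7 → 5; l=8 → 6.
Orbitals: 1 + 2 + 3 + 4 + 5 + 6 = 21. Each orbital carries two spin states, so 21 × 2 = 42 states.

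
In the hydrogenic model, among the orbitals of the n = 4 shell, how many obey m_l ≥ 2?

3

Go through l = 0, …, 3 (the values permitted for n = 4).
Per l-value: l=2 → 1; l=3 → 2.
Total orbitals: 1 + 2 = 3.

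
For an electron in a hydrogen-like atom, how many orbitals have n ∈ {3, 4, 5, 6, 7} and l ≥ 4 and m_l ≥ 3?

16

Per-shell orbital counts meeting the constraint:
n=5 → 2; n=6 → 5; n=7 → 9.
Total orbitals: 2 + 5 + 9 = 16.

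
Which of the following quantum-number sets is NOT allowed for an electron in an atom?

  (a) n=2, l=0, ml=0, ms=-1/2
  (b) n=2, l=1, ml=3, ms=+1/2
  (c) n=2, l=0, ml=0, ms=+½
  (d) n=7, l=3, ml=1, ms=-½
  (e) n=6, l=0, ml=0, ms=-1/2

(b)

(b) has |ml| = 3 > l = 1, violating −l ≤ ml ≤ l.
The remaining sets (a), (c), (d), (e) satisfy all four rules.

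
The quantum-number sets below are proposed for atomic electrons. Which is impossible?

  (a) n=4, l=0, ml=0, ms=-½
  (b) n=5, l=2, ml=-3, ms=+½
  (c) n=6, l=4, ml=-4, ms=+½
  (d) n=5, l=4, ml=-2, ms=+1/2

(b)

(b) has |ml| = 3 > l = 2, violating −l ≤ ml ≤ l.
The remaining sets (a), (c), (d) satisfy all four rules.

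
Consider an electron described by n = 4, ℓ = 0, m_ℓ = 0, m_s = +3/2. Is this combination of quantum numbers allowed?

Invalid

The spin quantum number for an electron can only be m_s = +1/2 or −1/2; m_s = +3/2 is not one of those.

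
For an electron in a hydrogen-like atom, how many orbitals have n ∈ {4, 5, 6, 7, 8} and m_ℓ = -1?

Go shell by shell, enumerating (ℓ, m_ℓ) with m_ℓ = -1:
n=4 → 3; n=5 → 4; n=6 → 5; n=7 → 6; n=8 → 7.
Total orbitals: 3 + 4 + 5 + 6 + 7 = 25.

25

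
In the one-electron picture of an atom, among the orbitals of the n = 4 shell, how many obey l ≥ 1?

15

With n = 4 the allowed l are 0, 1, …, 3.
The (l, m_l) pairs meeting l ≥ 1 give: l=1 → 3; l=2 → 5; l=3 → 7.
Total orbitals: 3 + 5 + 7 = 15.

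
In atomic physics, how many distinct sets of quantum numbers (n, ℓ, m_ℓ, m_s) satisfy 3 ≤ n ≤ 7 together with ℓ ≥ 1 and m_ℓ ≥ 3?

40

For each n in the range, tally the orbitals obeying ℓ ≥ 1 and m_ℓ ≥ 3:
n=4 → 1; n=5 → 3; n=6 → 6; n=7 → 10.
Orbitals: 1 + 3 + 6 + 10 = 20. Including both spin states (m_s = ±1/2) gives 2 × 20 = 40 states.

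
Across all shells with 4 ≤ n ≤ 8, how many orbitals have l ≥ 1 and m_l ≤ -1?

Go shell by shell, enumerating (l, m_l) with l ≥ 1 and m_l ≤ -1:
n=4 → 6; n=5 → 10; n=6 → 15; n=7 → 21; n=8 → 28.
Total orbitals: 6 + 10 + 15 + 21 + 28 = 80.

80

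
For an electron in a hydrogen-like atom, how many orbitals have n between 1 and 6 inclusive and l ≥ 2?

Per-shell orbital counts meeting the constraint:
n=3 → 5; n=4 → 12; n=5 → 21; n=6 → 32.
Total orbitals: 5 + 12 + 21 + 32 = 70.

70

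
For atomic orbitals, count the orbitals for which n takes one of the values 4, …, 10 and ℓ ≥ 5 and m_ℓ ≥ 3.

65

Go shell by shell, enumerating (ℓ, m_ℓ) with ℓ ≥ 5 and m_ℓ ≥ 3:
n=6 → 3; n=7 → 7; n=8 → 12; n=9 → 18; n=10 → 25.
Total orbitals: 3 + 7 + 12 + 18 + 25 = 65.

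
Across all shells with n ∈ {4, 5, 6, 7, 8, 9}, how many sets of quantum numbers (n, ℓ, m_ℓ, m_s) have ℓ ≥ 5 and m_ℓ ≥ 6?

Work shell by shell — for each n, count the (ℓ, m_ℓ) pairs that satisfy ℓ ≥ 5 and m_ℓ ≥ 6:
n=7 → 1; n=8 → 3; n=9 → 6.
Orbitals: 1 + 3 + 6 = 10. Including both spin states (m_s = ±1/2) gives 2 × 10 = 20 states.

20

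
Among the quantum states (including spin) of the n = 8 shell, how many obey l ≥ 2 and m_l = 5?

The n = 8 shell has l = 0 through 7; check each.
Orbitals with l ≥ 2 and m_l = 5, by l: l=5 → 1; l=6 → 1; l=7 → 1.
Orbitals: 1 + 1 + 1 = 3. Each orbital carries two spin states, so 3 × 2 = 6 states.

6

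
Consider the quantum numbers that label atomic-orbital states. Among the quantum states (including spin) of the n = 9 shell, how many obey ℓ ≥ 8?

For n = 9, ℓ ranges over 0 … 8.
Contributions: ℓ=8 → 17.
Orbitals: 17. Each orbital carries two spin states, so 17 × 2 = 34 states.

34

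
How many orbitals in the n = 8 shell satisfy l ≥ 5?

For n = 8, l ranges over 0 … 7.
The (l, ml) pairs meeting l ≥ 5 give: l=5 → 11; l=6 → 13; l=7 → 15.
Total orbitals: 11 + 13 + 15 = 39.

39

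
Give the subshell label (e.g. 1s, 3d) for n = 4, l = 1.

l = 1 corresponds to the letter 'p', so the subshell is 4p.

4p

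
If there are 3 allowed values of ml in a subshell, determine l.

l = 1 (p)

ml ranges over 2l+1 integers, so 2l+1 = 3 ⇒ l = 1.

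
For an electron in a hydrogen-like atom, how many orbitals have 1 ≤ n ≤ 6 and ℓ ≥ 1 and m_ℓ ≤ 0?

50

Per-shell orbital counts meeting the constraint:
n=2 → 2; n=3 → 5; n=4 → 9; n=5 → 14; n=6 → 20.
Total orbitals: 2 + 5 + 9 + 14 + 20 = 50.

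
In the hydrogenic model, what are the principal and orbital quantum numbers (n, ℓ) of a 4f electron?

n = 4, ℓ = 3

The leading integer gives n = 4; the letter 'f' means ℓ = 3.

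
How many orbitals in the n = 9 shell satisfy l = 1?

Per l-value: l=1 → 3.
Total orbitals: 3.

3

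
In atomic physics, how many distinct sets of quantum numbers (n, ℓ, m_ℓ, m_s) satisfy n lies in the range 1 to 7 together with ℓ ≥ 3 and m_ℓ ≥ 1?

Go shell by shell, enumerating (ℓ, m_ℓ) with ℓ ≥ 3 and m_ℓ ≥ 1:
n=4 → 3; n=5 → 7; n=6 → 12; n=7 → 18.
Orbitals: 3 + 7 + 12 + 18 = 40. Including both spin states (m_s = ±1/2) gives 2 × 40 = 80 states.

80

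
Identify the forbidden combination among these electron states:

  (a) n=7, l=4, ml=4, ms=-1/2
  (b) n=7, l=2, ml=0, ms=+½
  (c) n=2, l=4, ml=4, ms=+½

(c)

(c) has l = 4 ≥ n = 2, violating 0 ≤ l ≤ n−1.
The remaining sets (a), (b) satisfy all four rules.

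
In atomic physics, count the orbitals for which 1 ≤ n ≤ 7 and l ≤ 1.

25

Per-shell orbital counts meeting the constraint:
n=1 → 1; n=2 → 4; n=3 → 4; n=4 → 4; n=5 → 4; n=6 → 4; n=7 → 4.
Total orbitals: 1 + 4 + 4 + 4 + 4 + 4 + 4 = 25.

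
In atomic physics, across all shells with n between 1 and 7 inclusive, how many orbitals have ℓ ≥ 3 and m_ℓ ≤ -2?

30

Count contributing orbitals for each principal shell:
n=4 → 2; n=5 → 5; n=6 → 9; n=7 → 14.
Total orbitals: 2 + 5 + 9 + 14 = 30.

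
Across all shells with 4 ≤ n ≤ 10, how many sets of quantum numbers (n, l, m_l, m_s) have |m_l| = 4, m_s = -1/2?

42

For each n in the range, tally the orbitals obeying |m_l| = 4:
n=5 → 2; n=6 → 4; n=7 → 6; n=8 → 8; n=9 → 10; n=10 → 12.
Orbitals: 2 + 4 + 6 + 8 + 10 + 12 = 42. With m_s fixed to -1/2 there is one state per orbital, so 42 states.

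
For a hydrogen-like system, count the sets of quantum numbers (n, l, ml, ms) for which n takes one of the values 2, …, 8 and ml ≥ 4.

Go shell by shell, enumerating (l, ml) with ml ≥ 4:
n=5 → 1; n=6 → 3; n=7 → 6; n=8 → 10.
Orbitals: 1 + 3 + 6 + 10 = 20. Including both spin states (ms = ±1/2) gives 2 × 20 = 40 states.

40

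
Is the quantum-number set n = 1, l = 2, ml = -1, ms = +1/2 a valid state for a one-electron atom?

No

The orbital quantum number must satisfy 0 ≤ l ≤ n−1. With n = 1 the allowed l values are 0, so l = 2 is out of range.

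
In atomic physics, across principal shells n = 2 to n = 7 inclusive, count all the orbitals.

139

Shell n has n² orbitals: 2²=4 + 3²=9 + 4²=16 + 5²=25 + 6²=36 + 7²=49 = 139 orbitals.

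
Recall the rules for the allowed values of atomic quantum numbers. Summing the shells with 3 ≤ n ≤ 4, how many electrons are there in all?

50

Shell n has n² orbitals: 3²=9 + 4²=16 = 25 orbitals.
Two spin states per orbital: 2 × 25 = 50 electrons.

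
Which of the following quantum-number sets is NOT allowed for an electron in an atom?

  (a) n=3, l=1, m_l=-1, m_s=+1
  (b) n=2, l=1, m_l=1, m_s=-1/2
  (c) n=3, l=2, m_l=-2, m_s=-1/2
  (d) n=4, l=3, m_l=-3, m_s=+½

(a)

(a) has m_s = +1, but an electron's spin must be ±1/2.
The remaining sets (b), (c), (d) satisfy all four rules.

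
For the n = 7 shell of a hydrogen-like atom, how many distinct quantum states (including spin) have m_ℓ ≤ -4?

12

Go through ℓ = 0, …, 6 (the values permitted for n = 7).
Orbitals with m_ℓ ≤ -4, by ℓ: ℓ=4 → 1; ℓ=5 → 2; ℓ=6 → 3.
Orbitals: 1 + 2 + 3 = 6. Each orbital carries two spin states, so 6 × 2 = 12 states.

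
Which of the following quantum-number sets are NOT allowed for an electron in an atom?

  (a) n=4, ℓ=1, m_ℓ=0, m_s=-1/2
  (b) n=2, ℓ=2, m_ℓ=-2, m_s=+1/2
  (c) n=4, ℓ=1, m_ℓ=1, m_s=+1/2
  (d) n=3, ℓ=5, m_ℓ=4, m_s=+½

(b) and (d)

(b) has ℓ = 2 ≥ n = 2, violating 0 ≤ ℓ ≤ n−1.
(d) has ℓ = 5 ≥ n = 3, violating 0 ≤ ℓ ≤ n−1.
The remaining sets (a), (c) satisfy all four rules.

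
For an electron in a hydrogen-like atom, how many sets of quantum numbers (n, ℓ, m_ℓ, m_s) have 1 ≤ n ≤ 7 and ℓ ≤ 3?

For each n in the range, tally the orbitals obeying ℓ ≤ 3:
n=1 → 1; n=2 → 4; n=3 → 9; n=4 → 16; n=5 → 16; n=6 → 16; n=7 → 16.
Orbitals: 1 + 4 + 9 + 16 + 16 + 16 + 16 = 78. Including both spin states (m_s = ±1/2) gives 2 × 78 = 156 states.

156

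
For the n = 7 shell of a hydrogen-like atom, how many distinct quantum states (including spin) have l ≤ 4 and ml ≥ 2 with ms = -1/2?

6

For n = 7, l ranges over 0 … 6.
Orbitals with l ≤ 4 and ml ≥ 2, by l: l=2 → 1; l=3 → 2; l=4 → 3.
Orbitals: 1 + 2 + 3 = 6. With ms fixed to a single value there is one state per orbital, giving 6 states.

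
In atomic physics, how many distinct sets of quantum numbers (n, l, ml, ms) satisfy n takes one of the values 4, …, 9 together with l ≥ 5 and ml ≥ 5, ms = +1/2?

For each n in the range, tally the orbitals obeying l ≥ 5 and ml ≥ 5:
n=6 → 1; n=7 → 3; n=8 → 6; n=9 → 10.
Orbitals: 1 + 3 + 6 + 10 = 20. With ms fixed to +1/2 there is one state per orbital, so 20 states.

20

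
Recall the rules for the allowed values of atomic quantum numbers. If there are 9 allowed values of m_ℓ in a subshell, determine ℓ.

m_ℓ ranges over 2ℓ+1 integers, so 2ℓ+1 = 9 ⇒ ℓ = 4.

ℓ = 4 (g)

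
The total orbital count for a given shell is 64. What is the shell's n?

n = 8

n² = 64 ⇒ n = 8.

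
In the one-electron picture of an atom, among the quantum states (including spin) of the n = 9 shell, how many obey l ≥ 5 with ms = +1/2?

With n = 9 the allowed l are 0, 1, …, 8.
Orbitals with l ≥ 5, by l: l=5 → 11; l=6 → 13; l=7 → 15; l=8 → 17.
Orbitals: 11 + 13 + 15 + 17 = 56. With ms fixed to a single value there is one state per orbital, giving 56 states.

56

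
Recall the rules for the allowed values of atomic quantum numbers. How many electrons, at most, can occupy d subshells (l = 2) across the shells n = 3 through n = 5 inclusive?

A d subshell (l = 2) exists for every n ≥ 3, so shells n = 3, 4, 5 each contribute one — 3 subshells.
Since each d subshell holds 2(2·2+1) = 10 electrons, the total is 3 × 10 = 30.

30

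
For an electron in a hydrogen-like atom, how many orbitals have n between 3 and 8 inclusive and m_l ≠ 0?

166

Treat each shell separately and count matching orbitals:
n=3 → 6; n=4 → 12; n=5 → 20; n=6 → 30; n=7 → 42; n=8 → 56.
Total orbitals: 6 + 12 + 20 + 30 + 42 + 56 = 166.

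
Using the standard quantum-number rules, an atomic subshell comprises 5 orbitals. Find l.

2l+1 = 5 gives l = 2.

l = 2 (d)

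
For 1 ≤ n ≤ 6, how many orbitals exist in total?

Total orbitals = 1² + 2² + 3² + 4² + 5² + 6² = 91.

91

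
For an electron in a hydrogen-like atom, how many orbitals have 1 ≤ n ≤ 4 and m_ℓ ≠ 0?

20

Per-shell orbital counts meeting the constraint:
n=2 → 2; n=3 → 6; n=4 → 12.
Total orbitals: 2 + 6 + 12 = 20.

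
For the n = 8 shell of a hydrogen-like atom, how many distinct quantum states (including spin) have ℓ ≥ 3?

The (ℓ, m_ℓ) pairs meeting ℓ ≥ 3 give: ℓ=3 → 7; ℓ=4 → 9; ℓ=5 → 11; ℓ=6 → 13; ℓ=7 → 15.
Orbitals: 7 + 9 + 11 + 13 + 15 = 55. Each orbital carries two spin states, so 55 × 2 = 110 states.

110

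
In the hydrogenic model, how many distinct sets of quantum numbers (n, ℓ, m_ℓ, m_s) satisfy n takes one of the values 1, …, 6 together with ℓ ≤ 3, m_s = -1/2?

62

Go shell by shell, enumerating (ℓ, m_ℓ) with ℓ ≤ 3:
n=1 → 1; n=2 → 4; n=3 → 9; n=4 → 16; n=5 → 16; n=6 → 16.
Orbitals: 1 + 4 + 9 + 16 + 16 + 16 = 62. With m_s fixed to -1/2 there is one state per orbital, so 62 states.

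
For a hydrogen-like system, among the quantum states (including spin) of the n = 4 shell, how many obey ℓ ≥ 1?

30

Orbitals with ℓ ≥ 1, by ℓ: ℓ=1 → 3; ℓ=2 → 5; ℓ=3 → 7.
Orbitals: 3 + 5 + 7 = 15. Each orbital carries two spin states, so 15 × 2 = 30 states.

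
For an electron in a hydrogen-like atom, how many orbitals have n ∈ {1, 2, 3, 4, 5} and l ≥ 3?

Work shell by shell — for each n, count the (l, ml) pairs that satisfy l ≥ 3:
n=4 → 7; n=5 → 16.
Total orbitals: 7 + 16 = 23.

23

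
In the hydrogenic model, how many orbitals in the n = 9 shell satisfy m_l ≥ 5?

Per l-value: l=5 → 1; l=6 → 2; l=7 → 3; l=8 → 4.
Total orbitals: 1 + 2 + 3 + 4 = 10.

10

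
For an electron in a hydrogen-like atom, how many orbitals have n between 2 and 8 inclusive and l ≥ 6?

Go shell by shell, enumerating (l, ml) with l ≥ 6:
n=7 → 13; n=8 → 28.
Total orbitals: 13 + 28 = 41.

41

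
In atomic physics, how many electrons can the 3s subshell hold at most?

A subshell with l = 0 has 2l+1 = 1 orbital, each holding 2 electrons (spin ±1/2), so 1 × 2 = 2.

2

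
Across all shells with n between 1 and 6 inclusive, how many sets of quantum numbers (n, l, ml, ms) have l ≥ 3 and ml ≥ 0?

Per-shell orbital counts meeting the constraint:
n=4 → 4; n=5 → 9; n=6 → 15.
Orbitals: 4 + 9 + 15 = 28. Including both spin states (ms = ±1/2) gives 2 × 28 = 56 states.

56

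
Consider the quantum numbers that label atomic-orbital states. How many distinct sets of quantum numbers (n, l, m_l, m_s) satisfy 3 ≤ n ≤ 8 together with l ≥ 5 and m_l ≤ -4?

Work shell by shell — for each n, count the (l, m_l) pairs that satisfy l ≥ 5 and m_l ≤ -4:
n=6 → 2; n=7 → 5; n=8 → 9.
Orbitals: 2 + 5 + 9 = 16. Including both spin states (m_s = ±1/2) gives 2 × 16 = 32 states.

32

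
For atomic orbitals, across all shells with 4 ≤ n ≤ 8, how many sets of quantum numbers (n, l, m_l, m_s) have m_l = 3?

Work shell by shell — for each n, count the (l, m_l) pairs that satisfy m_l = 3:
n=4 → 1; n=5 → 2; n=6 → 3; n=7 → 4; n=8 → 5.
Orbitals: 1 + 2 + 3 + 4 + 5 = 15. Including both spin states (m_s = ±1/2) gives 2 × 15 = 30 states.

30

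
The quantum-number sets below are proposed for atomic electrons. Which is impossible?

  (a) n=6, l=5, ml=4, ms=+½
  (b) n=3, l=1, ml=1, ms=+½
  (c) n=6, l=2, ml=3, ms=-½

(c) has |ml| = 3 > l = 2, violating −l ≤ ml ≤ l.
The remaining sets (a), (b) satisfy all four rules.

(c)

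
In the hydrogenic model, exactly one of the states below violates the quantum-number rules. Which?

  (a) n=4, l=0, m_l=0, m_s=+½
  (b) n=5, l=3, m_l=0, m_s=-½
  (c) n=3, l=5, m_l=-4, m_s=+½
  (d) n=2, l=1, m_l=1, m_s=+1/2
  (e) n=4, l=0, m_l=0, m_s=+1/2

(c)

(c) has l = 5 ≥ n = 3, violating 0 ≤ l ≤ n−1.
The remaining sets (a), (b), (d), (e) satisfy all four rules.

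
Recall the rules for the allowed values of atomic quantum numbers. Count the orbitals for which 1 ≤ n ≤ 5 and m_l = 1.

Count contributing orbitals for each principal shell:
n=2 → 1; n=3 → 2; n=4 → 3; n=5 → 4.
Total orbitals: 1 + 2 + 3 + 4 = 10.

10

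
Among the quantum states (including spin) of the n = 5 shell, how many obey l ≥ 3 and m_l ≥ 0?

With n = 5 the allowed l are 0, 1, …, 4.
Per l-value: l=3 → 4; l=4 → 5.
Orbitals: 4 + 5 = 9. Each orbital carries two spin states, so 9 × 2 = 18 states.

18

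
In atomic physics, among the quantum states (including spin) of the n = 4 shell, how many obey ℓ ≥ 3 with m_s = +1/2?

7

For n = 4, ℓ ranges over 0 … 3.
Per ℓ-value: ℓ=3 → 7.
Orbitals: 7. With m_s fixed to a single value there is one state per orbital, giving 7 states.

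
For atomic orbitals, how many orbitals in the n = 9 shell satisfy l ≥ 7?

32

The n = 9 shell has l = 0 through 8; check each.
Orbitals with l ≥ 7, by l: l=7 → 15; l=8 → 17.
Total orbitals: 15 + 17 = 32.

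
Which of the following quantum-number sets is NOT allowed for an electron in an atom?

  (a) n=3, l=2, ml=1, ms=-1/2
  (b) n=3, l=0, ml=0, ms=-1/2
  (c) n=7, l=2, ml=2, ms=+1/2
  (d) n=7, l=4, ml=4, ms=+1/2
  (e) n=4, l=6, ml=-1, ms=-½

(e)

(e) has l = 6 ≥ n = 4, violating 0 ≤ l ≤ n−1.
The remaining sets (a), (b), (c), (d) satisfy all four rules.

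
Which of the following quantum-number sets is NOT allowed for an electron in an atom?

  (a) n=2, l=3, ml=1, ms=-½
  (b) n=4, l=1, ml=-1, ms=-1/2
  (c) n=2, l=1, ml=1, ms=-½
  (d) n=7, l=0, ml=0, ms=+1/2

(a) has l = 3 ≥ n = 2, violating 0 ≤ l ≤ n−1.
The remaining sets (b), (c), (d) satisfy all four rules.

(a)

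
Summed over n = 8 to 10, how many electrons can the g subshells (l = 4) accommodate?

54

A g subshell (l = 4) exists for every n ≥ 5, so shells n = 8, 9, 10 each contribute one — 3 subshells.
Since each g subshell holds 2(2·4+1) = 18 electrons, the total is 3 × 18 = 54.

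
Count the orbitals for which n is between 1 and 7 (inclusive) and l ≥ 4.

Go shell by shell, enumerating (l, ml) with l ≥ 4:
n=5 → 9; n=6 → 20; n=7 → 33.
Total orbitals: 9 + 20 + 33 = 62.

62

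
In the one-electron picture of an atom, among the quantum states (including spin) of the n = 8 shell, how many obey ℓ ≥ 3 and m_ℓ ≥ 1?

Contributions: ℓ=3 → 3; ℓ=4 → 4; ℓ=5 → 5; ℓ=6 → 6; ℓ=7 → 7.
Orbitals: 3 + 4 + 5 + 6 + 7 = 25. Each orbital carries two spin states, so 25 × 2 = 50 states.

50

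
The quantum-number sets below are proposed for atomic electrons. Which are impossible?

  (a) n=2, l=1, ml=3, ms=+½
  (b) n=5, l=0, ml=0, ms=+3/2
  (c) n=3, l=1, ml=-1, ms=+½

(a) and (b)

(a) has |ml| = 3 > l = 1, violating −l ≤ ml ≤ l.
(b) has ms = +3/2, but an electron's spin must be ±1/2.
The remaining set (c) satisfies all four rules.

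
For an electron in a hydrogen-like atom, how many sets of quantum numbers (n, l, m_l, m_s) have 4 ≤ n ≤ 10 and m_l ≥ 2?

238

Go shell by shell, enumerating (l, m_l) with m_l ≥ 2:
n=4 → 3; n=5 → 6; n=6 → 10; n=7 → 15; n=8 → 21; n=9 → 28; n=10 → 36.
Orbitals: 3 + 6 + 10 + 15 + 21 + 28 + 36 = 119. Including both spin states (m_s = ±1/2) gives 2 × 119 = 238 states.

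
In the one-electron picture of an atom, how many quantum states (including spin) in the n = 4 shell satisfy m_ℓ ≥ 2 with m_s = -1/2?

Go through ℓ = 0, …, 3 (the values permitted for n = 4).
Per ℓ-value: ℓ=2 → 1; ℓ=3 → 2.
Orbitals: 1 + 2 = 3. With m_s fixed to a single value there is one state per orbital, giving 3 states.

3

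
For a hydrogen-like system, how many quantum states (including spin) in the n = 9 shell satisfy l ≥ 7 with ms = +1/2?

32

Orbitals with l ≥ 7, by l: l=7 → 15; l=8 → 17.
Orbitals: 15 + 17 = 32. With ms fixed to a single value there is one state per orbital, giving 32 states.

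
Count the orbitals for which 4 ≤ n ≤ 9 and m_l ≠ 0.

232

Treat each shell separately and count matching orbitals:
n=4 → 12; n=5 → 20; n=6 → 30; n=7 → 42; n=8 → 56; n=9 → 72.
Total orbitals: 12 + 20 + 30 + 42 + 56 + 72 = 232.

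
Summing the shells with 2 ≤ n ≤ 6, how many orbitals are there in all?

90

Shell n has n² orbitals: 2²=4 + 3²=9 + 4²=16 + 5²=25 + 6²=36 = 90 orbitals.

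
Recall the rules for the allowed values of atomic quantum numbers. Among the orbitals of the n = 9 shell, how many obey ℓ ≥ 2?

The (ℓ, m_ℓ) pairs meeting ℓ ≥ 2 give: ℓ=2 → 5; ℓ=3 → 7; ℓ=4 → 9; ℓ=5 → 11; ℓ=6 → 13; ℓ=7 → 15; ℓ=8 → 17.
Total orbitals: 5 + 7 + 9 + 11 + 13 + 15 + 17 = 77.

77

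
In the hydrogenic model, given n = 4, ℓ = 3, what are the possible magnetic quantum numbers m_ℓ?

-3, -2, -1, 0, 1, 2, 3

m_ℓ takes every integer from −ℓ to +ℓ. With ℓ = 3 that gives the 7 values -3, -2, -1, 0, 1, 2, 3.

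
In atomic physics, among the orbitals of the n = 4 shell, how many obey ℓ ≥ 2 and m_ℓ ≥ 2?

3

Contributions: ℓ=2 → 1; ℓ=3 → 2.
Total orbitals: 1 + 2 = 3.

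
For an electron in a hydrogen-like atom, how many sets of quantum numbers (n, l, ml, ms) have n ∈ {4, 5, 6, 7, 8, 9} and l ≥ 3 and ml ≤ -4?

For each n in the range, tally the orbitals obeying l ≥ 3 and ml ≤ -4:
n=5 → 1; n=6 → 3; n=7 → 6; n=8 → 10; n=9 → 15.
Orbitals: 1 + 3 + 6 + 10 + 15 = 35. Including both spin states (ms = ±1/2) gives 2 × 35 = 70 states.

70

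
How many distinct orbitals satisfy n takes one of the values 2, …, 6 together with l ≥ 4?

29

For each n in the range, tally the orbitals obeying l ≥ 4:
n=5 → 9; n=6 → 20.
Total orbitals: 9 + 20 = 29.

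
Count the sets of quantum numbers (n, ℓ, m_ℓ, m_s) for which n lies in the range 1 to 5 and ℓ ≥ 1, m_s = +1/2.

50

Count contributing orbitals for each principal shell:
n=2 → 3; n=3 → 8; n=4 → 15; n=5 → 24.
Orbitals: 3 + 8 + 15 + 24 = 50. With m_s fixed to +1/2 there is one state per orbital, so 50 states.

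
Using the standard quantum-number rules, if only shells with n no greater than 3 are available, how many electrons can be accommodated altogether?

Total orbitals = 1² + 2² + 3² = 14. Doubling for spin gives 28 electrons.

28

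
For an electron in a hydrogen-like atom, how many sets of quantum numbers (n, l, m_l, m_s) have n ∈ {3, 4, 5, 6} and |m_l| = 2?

Go shell by shell, enumerating (l, m_l) with |m_l| = 2:
n=3 → 2; n=4 → 4; n=5 → 6; n=6 → 8.
Orbitals: 2 + 4 + 6 + 8 = 20. Including both spin states (m_s = ±1/2) gives 2 × 20 = 40 states.

40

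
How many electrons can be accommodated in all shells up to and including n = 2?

10

Total orbitals = 1² + 2² = 5. Doubling for spin gives 10 electrons.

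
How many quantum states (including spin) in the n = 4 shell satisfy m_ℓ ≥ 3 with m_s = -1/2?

1

With n = 4 the allowed ℓ are 0, 1, …, 3.
Contributions: ℓ=3 → 1.
Orbitals: 1. With m_s fixed to a single value there is one state per orbital, giving 1 state.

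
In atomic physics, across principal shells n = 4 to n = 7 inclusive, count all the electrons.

252

Shell n has n² orbitals: 4²=16 + 5²=25 + 6²=36 + 7²=49 = 126 orbitals.
Two spin states per orbital: 2 × 126 = 252 electrons.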